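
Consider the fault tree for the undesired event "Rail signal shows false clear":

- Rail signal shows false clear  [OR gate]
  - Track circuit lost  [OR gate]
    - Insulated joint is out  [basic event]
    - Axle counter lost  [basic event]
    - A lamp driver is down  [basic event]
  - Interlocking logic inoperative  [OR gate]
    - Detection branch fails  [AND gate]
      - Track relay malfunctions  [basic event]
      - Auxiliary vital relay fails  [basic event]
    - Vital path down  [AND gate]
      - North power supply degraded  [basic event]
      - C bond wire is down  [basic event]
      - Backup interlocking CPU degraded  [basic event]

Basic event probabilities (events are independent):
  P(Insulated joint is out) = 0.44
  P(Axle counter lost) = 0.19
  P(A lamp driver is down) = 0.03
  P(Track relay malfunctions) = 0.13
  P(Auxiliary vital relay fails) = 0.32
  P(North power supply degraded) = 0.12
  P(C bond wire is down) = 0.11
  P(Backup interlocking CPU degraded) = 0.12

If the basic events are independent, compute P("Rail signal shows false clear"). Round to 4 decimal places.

P(Track circuit lost) [OR] = 1 − (1−0.44) × (1−0.19) × (1−0.03) = 0.560008
P(Detection branch fails) [AND] = 0.13 × 0.32 = 0.041600
P(Vital path down) [AND] = 0.12 × 0.11 × 0.12 = 0.001584
P(Interlocking logic inoperative) [OR] = 1 − (1−0.041600) × (1−0.001584) = 0.043118
P(Rail signal shows false clear) [OR] = 1 − (1−0.560008) × (1−0.043118) = 0.578980
Rounded to 4 decimal places: P(Rail signal shows false clear) ≈ 0.5790.

0.5790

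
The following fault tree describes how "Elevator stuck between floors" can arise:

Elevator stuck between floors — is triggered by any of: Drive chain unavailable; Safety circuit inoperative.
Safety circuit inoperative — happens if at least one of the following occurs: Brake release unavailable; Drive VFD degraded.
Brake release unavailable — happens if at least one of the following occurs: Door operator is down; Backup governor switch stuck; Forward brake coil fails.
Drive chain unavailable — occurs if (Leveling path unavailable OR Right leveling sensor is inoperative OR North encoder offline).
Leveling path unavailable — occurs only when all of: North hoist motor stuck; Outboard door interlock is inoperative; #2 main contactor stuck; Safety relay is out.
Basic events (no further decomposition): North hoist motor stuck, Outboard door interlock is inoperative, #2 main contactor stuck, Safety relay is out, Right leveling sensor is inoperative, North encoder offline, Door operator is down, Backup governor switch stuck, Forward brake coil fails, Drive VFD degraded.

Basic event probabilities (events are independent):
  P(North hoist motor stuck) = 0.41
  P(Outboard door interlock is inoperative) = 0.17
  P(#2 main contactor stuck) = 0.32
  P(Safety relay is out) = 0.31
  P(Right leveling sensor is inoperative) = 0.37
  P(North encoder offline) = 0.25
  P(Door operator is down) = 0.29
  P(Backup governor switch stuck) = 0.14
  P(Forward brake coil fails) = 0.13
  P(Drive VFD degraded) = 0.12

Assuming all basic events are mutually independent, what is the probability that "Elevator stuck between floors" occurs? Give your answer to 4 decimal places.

P(Leveling path unavailable) [AND] = 0.41 × 0.17 × 0.32 × 0.31 = 0.006914
P(Drive chain unavailable) [OR] = 1 − (1−0.006914) × (1−0.37) × (1−0.25) = 0.530767
P(Brake release unavailable) [OR] = 1 − (1−0.29) × (1−0.14) × (1−0.13) = 0.468778
P(Safety circuit inoperative) [OR] = 1 − (1−0.468778) × (1−0.12) = 0.532525
P(Elevator stuck between floors) [OR] = 1 − (1−0.530767) × (1−0.532525) = 0.780645
Rounded to 4 decimal places: P(Elevator stuck between floors) ≈ 0.7806.

0.7806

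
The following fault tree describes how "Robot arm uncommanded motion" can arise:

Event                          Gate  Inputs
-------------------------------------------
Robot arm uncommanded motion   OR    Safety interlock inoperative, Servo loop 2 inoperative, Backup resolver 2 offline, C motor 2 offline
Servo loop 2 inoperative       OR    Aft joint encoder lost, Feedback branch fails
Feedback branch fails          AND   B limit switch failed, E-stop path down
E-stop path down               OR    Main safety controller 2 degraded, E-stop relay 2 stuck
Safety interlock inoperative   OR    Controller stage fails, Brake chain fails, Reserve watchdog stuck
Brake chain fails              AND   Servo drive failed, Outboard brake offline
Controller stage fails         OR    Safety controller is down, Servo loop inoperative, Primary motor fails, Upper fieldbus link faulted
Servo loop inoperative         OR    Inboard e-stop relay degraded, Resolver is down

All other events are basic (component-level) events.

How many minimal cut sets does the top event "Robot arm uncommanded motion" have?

Servo loop inoperative [OR]: union of children's cut sets → 2 cut set(s).
Controller stage fails [OR]: union of children's cut sets → 5 cut set(s).
Brake chain fails [AND]: one cut set from each child combined → 1 × 1 = 1 cut set(s).
Safety interlock inoperative [OR]: union of children's cut sets → 7 cut set(s).
E-stop path down [OR]: union of children's cut sets → 2 cut set(s).
Feedback branch fails [AND]: one cut set from each child combined → 1 × 2 = 2 cut set(s).
Servo loop 2 inoperative [OR]: union of children's cut sets → 3 cut set(s).
Robot arm uncommanded motion [OR]: union of children's cut sets → 12 cut set(s).

12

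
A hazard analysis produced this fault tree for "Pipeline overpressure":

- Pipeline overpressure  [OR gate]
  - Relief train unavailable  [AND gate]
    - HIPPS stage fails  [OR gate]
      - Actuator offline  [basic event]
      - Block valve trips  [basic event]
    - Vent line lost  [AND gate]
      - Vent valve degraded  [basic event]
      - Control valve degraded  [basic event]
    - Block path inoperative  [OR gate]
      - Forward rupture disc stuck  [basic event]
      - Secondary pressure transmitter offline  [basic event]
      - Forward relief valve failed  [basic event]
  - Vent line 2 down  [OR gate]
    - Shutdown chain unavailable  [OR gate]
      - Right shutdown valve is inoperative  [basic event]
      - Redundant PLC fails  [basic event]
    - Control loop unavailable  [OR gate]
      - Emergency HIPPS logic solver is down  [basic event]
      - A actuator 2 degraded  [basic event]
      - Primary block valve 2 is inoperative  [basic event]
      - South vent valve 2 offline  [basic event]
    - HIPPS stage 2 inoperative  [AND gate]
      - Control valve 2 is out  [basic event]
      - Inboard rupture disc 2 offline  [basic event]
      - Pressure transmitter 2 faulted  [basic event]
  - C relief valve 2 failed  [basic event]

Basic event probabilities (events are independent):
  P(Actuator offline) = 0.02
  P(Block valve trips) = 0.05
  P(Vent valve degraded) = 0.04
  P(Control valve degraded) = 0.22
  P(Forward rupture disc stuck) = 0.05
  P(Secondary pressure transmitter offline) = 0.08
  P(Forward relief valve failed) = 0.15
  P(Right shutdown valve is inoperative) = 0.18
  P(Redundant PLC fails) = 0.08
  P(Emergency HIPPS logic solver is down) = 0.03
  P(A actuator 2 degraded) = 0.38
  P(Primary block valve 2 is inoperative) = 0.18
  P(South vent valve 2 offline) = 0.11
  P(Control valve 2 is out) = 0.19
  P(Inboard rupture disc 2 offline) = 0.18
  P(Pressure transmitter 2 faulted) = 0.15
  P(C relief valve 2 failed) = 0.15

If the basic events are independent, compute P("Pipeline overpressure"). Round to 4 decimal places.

0.7200

P(HIPPS stage fails) [OR] = 1 − (1−0.02) × (1−0.05) = 0.069000
P(Vent line lost) [AND] = 0.04 × 0.22 = 0.008800
P(Block path inoperative) [OR] = 1 − (1−0.05) × (1−0.08) × (1−0.15) = 0.257100
P(Relief train unavailable) [AND] = 0.069000 × 0.008800 × 0.257100 = 0.000156
P(Shutdown chain unavailable) [OR] = 1 − (1−0.18) × (1−0.08) = 0.245600
P(Control loop unavailable) [OR] = 1 − (1−0.03) × (1−0.38) × (1−0.18) × (1−0.11) = 0.561098
P(HIPPS stage 2 inoperative) [AND] = 0.19 × 0.18 × 0.15 = 0.005130
P(Vent line 2 down) [OR] = 1 − (1−0.245600) × (1−0.561098) × (1−0.005130) = 0.670591
P(Pipeline overpressure) [OR] = 1 − (1−0.000156) × (1−0.670591) × (1−0.15) = 0.720046
Rounded to 4 decimal places: P(Pipeline overpressure) ≈ 0.7200.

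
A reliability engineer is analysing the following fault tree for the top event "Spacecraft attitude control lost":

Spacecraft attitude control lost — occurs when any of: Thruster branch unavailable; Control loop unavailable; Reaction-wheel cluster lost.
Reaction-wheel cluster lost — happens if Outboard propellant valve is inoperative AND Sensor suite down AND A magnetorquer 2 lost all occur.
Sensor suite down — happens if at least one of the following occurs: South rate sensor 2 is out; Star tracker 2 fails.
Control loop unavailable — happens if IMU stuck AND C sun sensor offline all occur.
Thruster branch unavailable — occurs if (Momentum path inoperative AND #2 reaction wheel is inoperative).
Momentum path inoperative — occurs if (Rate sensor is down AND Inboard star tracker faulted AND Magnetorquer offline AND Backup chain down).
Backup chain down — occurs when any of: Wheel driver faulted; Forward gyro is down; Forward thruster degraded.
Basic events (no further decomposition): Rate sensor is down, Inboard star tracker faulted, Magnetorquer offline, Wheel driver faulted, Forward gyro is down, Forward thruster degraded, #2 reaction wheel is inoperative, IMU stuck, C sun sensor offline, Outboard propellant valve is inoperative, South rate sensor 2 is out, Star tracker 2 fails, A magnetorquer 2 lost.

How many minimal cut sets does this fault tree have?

6

Backup chain down [OR]: union of children's cut sets → 3 cut set(s).
Momentum path inoperative [AND]: one cut set from each child combined → 1 × 1 × 1 × 3 = 3 cut set(s).
Thruster branch unavailable [AND]: one cut set from each child combined → 3 × 1 = 3 cut set(s).
Control loop unavailable [AND]: one cut set from each child combined → 1 × 1 = 1 cut set(s).
Sensor suite down [OR]: union of children's cut sets → 2 cut set(s).
Reaction-wheel cluster lost [AND]: one cut set from each child combined → 1 × 2 × 1 = 2 cut set(s).
Spacecraft attitude control lost [OR]: union of children's cut sets → 6 cut set(s).
Minimal cut sets: {#2 reaction wheel is inoperative, Inboard star tracker faulted, Magnetorquer offline, Rate sensor is down, Wheel driver faulted}; {#2 reaction wheel is inoperative, Forward gyro is down, Inboard star tracker faulted, Magnetorquer offline, Rate sensor is down}; {#2 reaction wheel is inoperative, Forward thruster degraded, Inboard star tracker faulted, Magnetorquer offline, Rate sensor is down}; {C sun sensor offline, IMU stuck}; {A magnetorquer 2 lost, Outboard propellant valve is inoperative, South rate sensor 2 is out}; {A magnetorquer 2 lost, Outboard propellant valve is inoperative, Star tracker 2 fails}.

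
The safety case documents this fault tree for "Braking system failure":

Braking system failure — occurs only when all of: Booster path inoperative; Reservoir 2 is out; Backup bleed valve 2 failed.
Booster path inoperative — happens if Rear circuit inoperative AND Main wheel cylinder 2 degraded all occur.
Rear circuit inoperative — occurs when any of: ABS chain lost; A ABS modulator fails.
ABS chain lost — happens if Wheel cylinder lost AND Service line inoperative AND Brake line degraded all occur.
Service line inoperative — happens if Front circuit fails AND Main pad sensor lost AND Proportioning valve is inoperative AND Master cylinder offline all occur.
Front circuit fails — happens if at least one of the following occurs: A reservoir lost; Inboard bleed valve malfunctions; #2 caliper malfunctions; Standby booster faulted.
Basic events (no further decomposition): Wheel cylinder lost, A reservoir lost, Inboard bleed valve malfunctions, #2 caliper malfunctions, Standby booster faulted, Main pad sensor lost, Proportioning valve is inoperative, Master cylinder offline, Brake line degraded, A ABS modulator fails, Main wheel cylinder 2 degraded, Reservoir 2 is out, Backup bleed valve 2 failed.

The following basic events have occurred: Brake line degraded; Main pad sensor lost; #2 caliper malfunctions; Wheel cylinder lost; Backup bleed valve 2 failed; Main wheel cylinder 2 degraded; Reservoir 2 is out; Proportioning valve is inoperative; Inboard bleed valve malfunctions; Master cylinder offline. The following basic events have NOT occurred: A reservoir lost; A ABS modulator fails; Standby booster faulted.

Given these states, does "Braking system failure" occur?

Front circuit fails [OR]: A reservoir lost=not, Inboard bleed valve malfunctions=occurs, #2 caliper malfunctions=occurs, Standby booster faulted=not → at least one input occurs → occurs.
Service line inoperative [AND]: Front circuit fails=occurs, Main pad sensor lost=occurs, Proportioning valve is inoperative=occurs, Master cylinder offline=occurs → all inputs occur → occurs.
ABS chain lost [AND]: Wheel cylinder lost=occurs, Service line inoperative=occurs, Brake line degraded=occurs → all inputs occur → occurs.
Rear circuit inoperative [OR]: ABS chain lost=occurs, A ABS modulator fails=not → at least one input occurs → occurs.
Booster path inoperative [AND]: Rear circuit inoperative=occurs, Main wheel cylinder 2 degraded=occurs → all inputs occur → occurs.
Braking system failure [AND]: Booster path inoperative=occurs, Reservoir 2 is out=occurs, Backup bleed valve 2 failed=occurs → all inputs occur → occurs.

Yes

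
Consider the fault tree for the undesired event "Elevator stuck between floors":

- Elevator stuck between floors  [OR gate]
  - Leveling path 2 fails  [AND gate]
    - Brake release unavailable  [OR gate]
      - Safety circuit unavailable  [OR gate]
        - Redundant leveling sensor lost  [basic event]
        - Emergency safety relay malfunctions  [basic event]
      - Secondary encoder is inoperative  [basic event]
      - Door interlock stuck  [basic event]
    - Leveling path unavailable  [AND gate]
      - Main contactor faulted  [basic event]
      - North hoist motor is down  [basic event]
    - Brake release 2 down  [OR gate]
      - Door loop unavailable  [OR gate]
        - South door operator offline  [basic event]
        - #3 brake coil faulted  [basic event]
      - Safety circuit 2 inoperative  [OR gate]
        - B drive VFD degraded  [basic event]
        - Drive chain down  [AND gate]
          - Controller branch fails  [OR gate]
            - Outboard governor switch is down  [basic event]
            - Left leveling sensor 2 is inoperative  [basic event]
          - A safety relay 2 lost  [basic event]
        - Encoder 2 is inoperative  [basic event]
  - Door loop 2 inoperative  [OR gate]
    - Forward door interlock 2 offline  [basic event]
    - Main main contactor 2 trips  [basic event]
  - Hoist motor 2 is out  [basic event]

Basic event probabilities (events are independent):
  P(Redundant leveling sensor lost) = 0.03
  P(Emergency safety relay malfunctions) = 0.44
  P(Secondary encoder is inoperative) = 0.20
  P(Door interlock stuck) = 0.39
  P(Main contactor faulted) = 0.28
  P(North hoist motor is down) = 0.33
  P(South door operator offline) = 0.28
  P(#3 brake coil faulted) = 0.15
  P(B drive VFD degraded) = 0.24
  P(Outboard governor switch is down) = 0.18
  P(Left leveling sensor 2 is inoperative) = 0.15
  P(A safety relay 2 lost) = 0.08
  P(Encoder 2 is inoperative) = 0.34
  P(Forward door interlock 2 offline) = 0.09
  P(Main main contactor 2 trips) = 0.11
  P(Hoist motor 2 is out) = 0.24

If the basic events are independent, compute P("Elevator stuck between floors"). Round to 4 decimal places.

P(Safety circuit unavailable) [OR] = 1 − (1−0.03) × (1−0.44) = 0.456800
P(Brake release unavailable) [OR] = 1 − (1−0.456800) × (1−0.20) × (1−0.39) = 0.734918
P(Leveling path unavailable) [AND] = 0.28 × 0.33 = 0.092400
P(Door loop unavailable) [OR] = 1 − (1−0.28) × (1−0.15) = 0.388000
P(Controller branch fails) [OR] = 1 − (1−0.18) × (1−0.15) = 0.303000
P(Drive chain down) [AND] = 0.303000 × 0.08 = 0.024240
P(Safety circuit 2 inoperative) [OR] = 1 − (1−0.24) × (1−0.024240) × (1−0.34) = 0.510559
P(Brake release 2 down) [OR] = 1 − (1−0.388000) × (1−0.510559) = 0.700462
P(Leveling path 2 fails) [AND] = 0.734918 × 0.092400 × 0.700462 = 0.047566
P(Door loop 2 inoperative) [OR] = 1 − (1−0.09) × (1−0.11) = 0.190100
P(Elevator stuck between floors) [OR] = 1 − (1−0.047566) × (1−0.190100) × (1−0.24) = 0.413754
Rounded to 4 decimal places: P(Elevator stuck between floors) ≈ 0.4138.

0.4138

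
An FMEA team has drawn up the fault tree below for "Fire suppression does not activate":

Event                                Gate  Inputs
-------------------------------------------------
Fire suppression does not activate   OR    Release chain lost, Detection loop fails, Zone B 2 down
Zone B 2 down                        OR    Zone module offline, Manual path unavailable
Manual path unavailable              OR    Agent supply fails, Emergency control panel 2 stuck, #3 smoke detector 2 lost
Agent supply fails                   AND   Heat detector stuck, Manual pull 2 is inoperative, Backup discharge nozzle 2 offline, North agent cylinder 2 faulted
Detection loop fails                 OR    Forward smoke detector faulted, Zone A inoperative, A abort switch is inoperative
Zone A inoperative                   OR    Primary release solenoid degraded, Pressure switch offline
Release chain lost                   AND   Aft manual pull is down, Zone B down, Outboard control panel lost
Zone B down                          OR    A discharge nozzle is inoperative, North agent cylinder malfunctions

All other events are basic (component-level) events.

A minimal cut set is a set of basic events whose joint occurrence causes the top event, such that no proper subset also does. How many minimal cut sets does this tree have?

10

Zone B down [OR]: union of children's cut sets → 2 cut set(s).
Release chain lost [AND]: one cut set from each child combined → 1 × 2 × 1 = 2 cut set(s).
Zone A inoperative [OR]: union of children's cut sets → 2 cut set(s).
Detection loop fails [OR]: union of children's cut sets → 4 cut set(s).
Agent supply fails [AND]: one cut set from each child combined → 1 × 1 × 1 × 1 = 1 cut set(s).
Manual path unavailable [OR]: union of children's cut sets → 3 cut set(s).
Zone B 2 down [OR]: union of children's cut sets → 4 cut set(s).
Fire suppression does not activate [OR]: union of children's cut sets → 10 cut set(s).
Minimal cut sets: {A discharge nozzle is inoperative, Aft manual pull is down, Outboard control panel lost}; {Aft manual pull is down, North agent cylinder malfunctions, Outboard control panel lost}; {Forward smoke detector faulted}; {Primary release solenoid degraded}; {Pressure switch offline}; {A abort switch is inoperative}; {Zone module offline}; {Backup discharge nozzle 2 offline, Heat detector stuck, Manual pull 2 is inoperative, North agent cylinder 2 faulted}; {Emergency control panel 2 stuck}; {#3 smoke detector 2 lost}.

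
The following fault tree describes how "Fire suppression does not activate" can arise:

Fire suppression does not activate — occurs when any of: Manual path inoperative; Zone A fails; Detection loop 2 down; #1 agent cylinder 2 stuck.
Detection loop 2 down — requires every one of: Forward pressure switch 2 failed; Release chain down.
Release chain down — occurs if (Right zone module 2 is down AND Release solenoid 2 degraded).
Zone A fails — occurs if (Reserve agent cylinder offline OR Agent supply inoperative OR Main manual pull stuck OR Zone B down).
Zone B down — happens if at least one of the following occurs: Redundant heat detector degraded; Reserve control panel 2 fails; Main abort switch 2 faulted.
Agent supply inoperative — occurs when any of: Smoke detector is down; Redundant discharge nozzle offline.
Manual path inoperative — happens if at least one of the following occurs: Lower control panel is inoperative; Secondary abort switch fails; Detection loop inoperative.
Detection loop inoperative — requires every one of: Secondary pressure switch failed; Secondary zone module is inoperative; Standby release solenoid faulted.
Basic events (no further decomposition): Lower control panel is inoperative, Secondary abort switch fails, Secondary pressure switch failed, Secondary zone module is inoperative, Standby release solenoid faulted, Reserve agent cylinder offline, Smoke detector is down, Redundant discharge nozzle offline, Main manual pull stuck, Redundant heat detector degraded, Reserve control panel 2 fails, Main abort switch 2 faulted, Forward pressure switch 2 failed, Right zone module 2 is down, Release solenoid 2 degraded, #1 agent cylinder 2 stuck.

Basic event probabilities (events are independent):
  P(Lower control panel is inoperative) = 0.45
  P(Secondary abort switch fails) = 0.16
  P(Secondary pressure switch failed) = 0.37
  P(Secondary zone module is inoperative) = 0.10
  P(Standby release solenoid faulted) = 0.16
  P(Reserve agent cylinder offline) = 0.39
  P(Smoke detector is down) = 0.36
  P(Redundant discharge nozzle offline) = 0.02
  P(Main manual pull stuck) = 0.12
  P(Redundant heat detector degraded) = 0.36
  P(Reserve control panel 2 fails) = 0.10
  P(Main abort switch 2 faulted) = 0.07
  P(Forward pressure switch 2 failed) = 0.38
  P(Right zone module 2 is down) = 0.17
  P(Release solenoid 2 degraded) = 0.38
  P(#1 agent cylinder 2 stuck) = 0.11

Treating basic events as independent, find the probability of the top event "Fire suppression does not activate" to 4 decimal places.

0.9281

P(Detection loop inoperative) [AND] = 0.37 × 0.10 × 0.16 = 0.005920
P(Manual path inoperative) [OR] = 1 − (1−0.45) × (1−0.16) × (1−0.005920) = 0.540735
P(Agent supply inoperative) [OR] = 1 − (1−0.36) × (1−0.02) = 0.372800
P(Zone B down) [OR] = 1 − (1−0.36) × (1−0.10) × (1−0.07) = 0.464320
P(Zone A fails) [OR] = 1 − (1−0.39) × (1−0.372800) × (1−0.12) × (1−0.464320) = 0.819647
P(Release chain down) [AND] = 0.17 × 0.38 = 0.064600
P(Detection loop 2 down) [AND] = 0.38 × 0.064600 = 0.024548
P(Fire suppression does not activate) [OR] = 1 − (1−0.540735) × (1−0.819647) × (1−0.024548) × (1−0.11) = 0.928091
Rounded to 4 decimal places: P(Fire suppression does not activate) ≈ 0.9281.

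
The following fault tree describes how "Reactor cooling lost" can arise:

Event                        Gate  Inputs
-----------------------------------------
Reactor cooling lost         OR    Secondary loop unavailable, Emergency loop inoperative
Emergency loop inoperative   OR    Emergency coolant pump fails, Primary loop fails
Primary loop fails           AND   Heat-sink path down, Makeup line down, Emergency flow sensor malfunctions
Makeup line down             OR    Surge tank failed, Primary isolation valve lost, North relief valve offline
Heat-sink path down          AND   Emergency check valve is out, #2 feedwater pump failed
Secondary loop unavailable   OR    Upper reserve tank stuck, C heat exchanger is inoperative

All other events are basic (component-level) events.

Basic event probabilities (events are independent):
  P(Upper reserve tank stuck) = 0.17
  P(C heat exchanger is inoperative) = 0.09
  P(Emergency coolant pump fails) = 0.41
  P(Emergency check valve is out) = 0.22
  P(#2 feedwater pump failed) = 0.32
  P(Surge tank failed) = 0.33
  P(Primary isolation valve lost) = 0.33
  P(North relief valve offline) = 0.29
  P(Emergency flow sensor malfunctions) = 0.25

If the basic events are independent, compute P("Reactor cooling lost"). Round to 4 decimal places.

P(Secondary loop unavailable) [OR] = 1 − (1−0.17) × (1−0.09) = 0.244700
P(Heat-sink path down) [AND] = 0.22 × 0.32 = 0.070400
P(Makeup line down) [OR] = 1 − (1−0.33) × (1−0.33) × (1−0.29) = 0.681281
P(Primary loop fails) [AND] = 0.070400 × 0.681281 × 0.25 = 0.011991
P(Emergency loop inoperative) [OR] = 1 − (1−0.41) × (1−0.011991) = 0.417075
P(Reactor cooling lost) [OR] = 1 − (1−0.244700) × (1−0.417075) = 0.559717
Rounded to 4 decimal places: P(Reactor cooling lost) ≈ 0.5597.

0.5597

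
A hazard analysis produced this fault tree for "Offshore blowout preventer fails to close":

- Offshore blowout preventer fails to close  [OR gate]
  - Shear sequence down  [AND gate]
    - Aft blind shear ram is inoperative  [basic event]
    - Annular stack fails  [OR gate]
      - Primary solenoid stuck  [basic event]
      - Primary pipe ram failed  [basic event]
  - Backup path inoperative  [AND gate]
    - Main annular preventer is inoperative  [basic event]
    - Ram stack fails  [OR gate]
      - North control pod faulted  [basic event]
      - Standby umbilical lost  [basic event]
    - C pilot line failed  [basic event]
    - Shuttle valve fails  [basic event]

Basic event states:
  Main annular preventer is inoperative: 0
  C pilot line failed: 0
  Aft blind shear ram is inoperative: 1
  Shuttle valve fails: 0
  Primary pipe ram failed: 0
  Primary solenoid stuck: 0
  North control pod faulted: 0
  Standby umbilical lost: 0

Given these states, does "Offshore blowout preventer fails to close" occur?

No

Annular stack fails [OR]: Primary solenoid stuck=not, Primary pipe ram failed=not → no input occurs → does not occur.
Shear sequence down [AND]: Aft blind shear ram is inoperative=occurs, Annular stack fails=not → not all inputs occur → does not occur.
Ram stack fails [OR]: North control pod faulted=not, Standby umbilical lost=not → no input occurs → does not occur.
Backup path inoperative [AND]: Main annular preventer is inoperative=not, Ram stack fails=not, C pilot line failed=not, Shuttle valve fails=not → not all inputs occur → does not occur.
Offshore blowout preventer fails to close [OR]: Shear sequence down=not, Backup path inoperative=not → no input occurs → does not occur.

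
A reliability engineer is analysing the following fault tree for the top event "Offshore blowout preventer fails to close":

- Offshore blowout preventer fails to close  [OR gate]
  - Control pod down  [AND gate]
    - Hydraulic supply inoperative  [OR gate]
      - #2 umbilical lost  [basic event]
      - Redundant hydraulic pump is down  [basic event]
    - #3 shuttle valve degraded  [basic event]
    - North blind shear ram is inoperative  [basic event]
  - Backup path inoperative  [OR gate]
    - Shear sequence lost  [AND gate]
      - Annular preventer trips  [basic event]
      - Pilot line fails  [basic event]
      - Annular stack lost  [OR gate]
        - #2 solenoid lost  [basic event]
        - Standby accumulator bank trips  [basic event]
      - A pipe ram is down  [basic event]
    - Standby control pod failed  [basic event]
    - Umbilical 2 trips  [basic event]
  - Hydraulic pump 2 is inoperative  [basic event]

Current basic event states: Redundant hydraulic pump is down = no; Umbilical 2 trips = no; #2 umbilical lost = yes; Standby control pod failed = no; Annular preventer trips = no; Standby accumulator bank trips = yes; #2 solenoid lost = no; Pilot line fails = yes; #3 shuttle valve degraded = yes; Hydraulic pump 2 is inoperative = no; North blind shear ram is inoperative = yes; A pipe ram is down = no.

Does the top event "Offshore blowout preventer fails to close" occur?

Yes

Hydraulic supply inoperative [OR]: #2 umbilical lost=occurs, Redundant hydraulic pump is down=not → at least one input occurs → occurs.
Control pod down [AND]: Hydraulic supply inoperative=occurs, #3 shuttle valve degraded=occurs, North blind shear ram is inoperative=occurs → all inputs occur → occurs.
Annular stack lost [OR]: #2 solenoid lost=not, Standby accumulator bank trips=occurs → at least one input occurs → occurs.
Shear sequence lost [AND]: Annular preventer trips=not, Pilot line fails=occurs, Annular stack lost=occurs, A pipe ram is down=not → not all inputs occur → does not occur.
Backup path inoperative [OR]: Shear sequence lost=not, Standby control pod failed=not, Umbilical 2 trips=not → no input occurs → does not occur.
Offshore blowout preventer fails to close [OR]: Control pod down=occurs, Backup path inoperative=not, Hydraulic pump 2 is inoperative=not → at least one input occurs → occurs.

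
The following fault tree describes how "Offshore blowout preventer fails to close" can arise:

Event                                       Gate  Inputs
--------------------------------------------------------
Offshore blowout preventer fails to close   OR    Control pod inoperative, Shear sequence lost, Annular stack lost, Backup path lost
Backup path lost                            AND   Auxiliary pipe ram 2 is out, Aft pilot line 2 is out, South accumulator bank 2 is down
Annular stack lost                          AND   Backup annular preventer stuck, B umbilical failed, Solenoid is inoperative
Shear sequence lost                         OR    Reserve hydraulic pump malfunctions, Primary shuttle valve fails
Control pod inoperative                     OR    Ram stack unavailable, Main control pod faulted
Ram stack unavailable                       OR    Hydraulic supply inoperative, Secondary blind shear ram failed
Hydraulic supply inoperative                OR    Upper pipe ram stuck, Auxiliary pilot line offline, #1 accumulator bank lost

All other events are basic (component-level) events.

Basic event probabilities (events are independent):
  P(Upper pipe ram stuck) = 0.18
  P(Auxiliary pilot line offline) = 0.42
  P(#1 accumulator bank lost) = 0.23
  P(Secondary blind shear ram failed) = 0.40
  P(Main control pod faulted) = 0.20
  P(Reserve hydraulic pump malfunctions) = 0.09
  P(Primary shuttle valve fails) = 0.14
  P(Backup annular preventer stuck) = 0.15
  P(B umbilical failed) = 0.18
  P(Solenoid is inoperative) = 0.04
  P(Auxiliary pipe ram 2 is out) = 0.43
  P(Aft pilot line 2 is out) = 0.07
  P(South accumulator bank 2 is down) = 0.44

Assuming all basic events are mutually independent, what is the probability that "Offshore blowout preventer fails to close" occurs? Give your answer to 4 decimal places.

P(Hydraulic supply inoperative) [OR] = 1 − (1−0.18) × (1−0.42) × (1−0.23) = 0.633788
P(Ram stack unavailable) [OR] = 1 − (1−0.633788) × (1−0.40) = 0.780273
P(Control pod inoperative) [OR] = 1 − (1−0.780273) × (1−0.20) = 0.824218
P(Shear sequence lost) [OR] = 1 − (1−0.09) × (1−0.14) = 0.217400
P(Annular stack lost) [AND] = 0.15 × 0.18 × 0.04 = 0.001080
P(Backup path lost) [AND] = 0.43 × 0.07 × 0.44 = 0.013244
P(Offshore blowout preventer fails to close) [OR] = 1 − (1−0.824218) × (1−0.217400) × (1−0.001080) × (1−0.013244) = 0.864402
Rounded to 4 decimal places: P(Offshore blowout preventer fails to close) ≈ 0.8644.

0.8644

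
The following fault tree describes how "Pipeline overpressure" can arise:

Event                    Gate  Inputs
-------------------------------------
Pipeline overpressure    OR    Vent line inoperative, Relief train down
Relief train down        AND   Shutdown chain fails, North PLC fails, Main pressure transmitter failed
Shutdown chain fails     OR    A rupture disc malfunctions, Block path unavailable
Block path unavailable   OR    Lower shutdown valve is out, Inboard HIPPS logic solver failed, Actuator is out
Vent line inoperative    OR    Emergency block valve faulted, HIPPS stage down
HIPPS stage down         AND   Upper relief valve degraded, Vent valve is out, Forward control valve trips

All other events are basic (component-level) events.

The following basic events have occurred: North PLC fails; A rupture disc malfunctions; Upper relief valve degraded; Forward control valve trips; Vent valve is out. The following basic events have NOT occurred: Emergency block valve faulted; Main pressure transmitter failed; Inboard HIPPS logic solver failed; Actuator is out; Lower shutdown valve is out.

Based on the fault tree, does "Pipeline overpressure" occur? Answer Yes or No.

Yes

HIPPS stage down [AND]: Upper relief valve degraded=occurs, Vent valve is out=occurs, Forward control valve trips=occurs → all inputs occur → occurs.
Vent line inoperative [OR]: Emergency block valve faulted=not, HIPPS stage down=occurs → at least one input occurs → occurs.
Block path unavailable [OR]: Lower shutdown valve is out=not, Inboard HIPPS logic solver failed=not, Actuator is out=not → no input occurs → does not occur.
Shutdown chain fails [OR]: A rupture disc malfunctions=occurs, Block path unavailable=not → at least one input occurs → occurs.
Relief train down [AND]: Shutdown chain fails=occurs, North PLC fails=occurs, Main pressure transmitter failed=not → not all inputs occur → does not occur.
Pipeline overpressure [OR]: Vent line inoperative=occurs, Relief train down=not → at least one input occurs → occurs.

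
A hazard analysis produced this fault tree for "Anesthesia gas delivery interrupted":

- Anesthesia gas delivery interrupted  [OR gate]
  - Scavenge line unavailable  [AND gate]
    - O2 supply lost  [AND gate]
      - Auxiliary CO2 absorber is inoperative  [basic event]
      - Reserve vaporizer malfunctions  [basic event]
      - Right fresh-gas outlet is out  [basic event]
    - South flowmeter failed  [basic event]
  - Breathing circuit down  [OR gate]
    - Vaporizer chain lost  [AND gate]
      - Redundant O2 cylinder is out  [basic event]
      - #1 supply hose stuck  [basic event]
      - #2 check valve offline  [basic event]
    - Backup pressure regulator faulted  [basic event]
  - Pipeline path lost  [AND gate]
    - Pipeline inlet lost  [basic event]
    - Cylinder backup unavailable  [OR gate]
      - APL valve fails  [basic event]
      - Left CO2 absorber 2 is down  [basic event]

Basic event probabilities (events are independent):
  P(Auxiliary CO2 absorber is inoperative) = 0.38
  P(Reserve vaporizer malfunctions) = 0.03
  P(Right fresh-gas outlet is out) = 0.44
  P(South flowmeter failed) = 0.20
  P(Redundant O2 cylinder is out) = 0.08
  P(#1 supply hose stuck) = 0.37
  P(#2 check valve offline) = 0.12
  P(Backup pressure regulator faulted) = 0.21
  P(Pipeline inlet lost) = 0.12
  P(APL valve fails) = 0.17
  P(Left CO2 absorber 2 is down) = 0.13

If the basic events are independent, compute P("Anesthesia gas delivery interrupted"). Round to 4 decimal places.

0.2398

P(O2 supply lost) [AND] = 0.38 × 0.03 × 0.44 = 0.005016
P(Scavenge line unavailable) [AND] = 0.005016 × 0.20 = 0.001003
P(Vaporizer chain lost) [AND] = 0.08 × 0.37 × 0.12 = 0.003552
P(Breathing circuit down) [OR] = 1 − (1−0.003552) × (1−0.21) = 0.212806
P(Cylinder backup unavailable) [OR] = 1 − (1−0.17) × (1−0.13) = 0.277900
P(Pipeline path lost) [AND] = 0.12 × 0.277900 = 0.033348
P(Anesthesia gas delivery interrupted) [OR] = 1 − (1−0.001003) × (1−0.212806) × (1−0.033348) = 0.239821
Rounded to 4 decimal places: P(Anesthesia gas delivery interrupted) ≈ 0.2398.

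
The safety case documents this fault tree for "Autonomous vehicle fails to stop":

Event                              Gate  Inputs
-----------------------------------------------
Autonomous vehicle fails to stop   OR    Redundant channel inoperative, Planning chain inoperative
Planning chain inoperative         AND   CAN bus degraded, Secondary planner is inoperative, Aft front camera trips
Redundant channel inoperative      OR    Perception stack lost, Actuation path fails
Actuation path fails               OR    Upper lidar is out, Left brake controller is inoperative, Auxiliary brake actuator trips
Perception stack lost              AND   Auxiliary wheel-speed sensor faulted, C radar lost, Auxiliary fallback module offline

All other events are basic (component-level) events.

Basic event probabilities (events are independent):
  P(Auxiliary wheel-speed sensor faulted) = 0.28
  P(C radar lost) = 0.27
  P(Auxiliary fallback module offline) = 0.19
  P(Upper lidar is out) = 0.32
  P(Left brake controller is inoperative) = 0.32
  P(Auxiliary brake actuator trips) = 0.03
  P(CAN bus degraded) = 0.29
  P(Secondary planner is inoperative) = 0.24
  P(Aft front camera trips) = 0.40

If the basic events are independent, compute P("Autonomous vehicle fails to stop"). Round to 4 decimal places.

P(Perception stack lost) [AND] = 0.28 × 0.27 × 0.19 = 0.014364
P(Actuation path fails) [OR] = 1 − (1−0.32) × (1−0.32) × (1−0.03) = 0.551472
P(Redundant channel inoperative) [OR] = 1 − (1−0.014364) × (1−0.551472) = 0.557915
P(Planning chain inoperative) [AND] = 0.29 × 0.24 × 0.40 = 0.027840
P(Autonomous vehicle fails to stop) [OR] = 1 − (1−0.557915) × (1−0.027840) = 0.570223
Rounded to 4 decimal places: P(Autonomous vehicle fails to stop) ≈ 0.5702.

0.5702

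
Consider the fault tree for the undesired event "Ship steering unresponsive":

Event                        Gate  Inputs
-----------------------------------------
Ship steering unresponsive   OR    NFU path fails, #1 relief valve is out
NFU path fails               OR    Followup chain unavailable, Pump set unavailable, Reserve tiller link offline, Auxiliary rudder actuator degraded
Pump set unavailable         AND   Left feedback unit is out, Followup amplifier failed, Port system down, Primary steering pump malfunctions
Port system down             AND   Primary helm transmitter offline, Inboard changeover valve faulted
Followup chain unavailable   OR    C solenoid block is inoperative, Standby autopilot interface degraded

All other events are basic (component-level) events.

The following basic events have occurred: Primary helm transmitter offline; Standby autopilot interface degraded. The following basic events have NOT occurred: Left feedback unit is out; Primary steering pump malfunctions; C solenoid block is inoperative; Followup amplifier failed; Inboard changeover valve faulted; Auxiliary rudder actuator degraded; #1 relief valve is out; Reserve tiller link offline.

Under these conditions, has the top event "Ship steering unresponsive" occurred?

Yes

Followup chain unavailable [OR]: C solenoid block is inoperative=not, Standby autopilot interface degraded=occurs → at least one input occurs → occurs.
Port system down [AND]: Primary helm transmitter offline=occurs, Inboard changeover valve faulted=not → not all inputs occur → does not occur.
Pump set unavailable [AND]: Left feedback unit is out=not, Followup amplifier failed=not, Port system down=not, Primary steering pump malfunctions=not → not all inputs occur → does not occur.
NFU path fails [OR]: Followup chain unavailable=occurs, Pump set unavailable=not, Reserve tiller link offline=not, Auxiliary rudder actuator degraded=not → at least one input occurs → occurs.
Ship steering unresponsive [OR]: NFU path fails=occurs, #1 relief valve is out=not → at least one input occurs → occurs.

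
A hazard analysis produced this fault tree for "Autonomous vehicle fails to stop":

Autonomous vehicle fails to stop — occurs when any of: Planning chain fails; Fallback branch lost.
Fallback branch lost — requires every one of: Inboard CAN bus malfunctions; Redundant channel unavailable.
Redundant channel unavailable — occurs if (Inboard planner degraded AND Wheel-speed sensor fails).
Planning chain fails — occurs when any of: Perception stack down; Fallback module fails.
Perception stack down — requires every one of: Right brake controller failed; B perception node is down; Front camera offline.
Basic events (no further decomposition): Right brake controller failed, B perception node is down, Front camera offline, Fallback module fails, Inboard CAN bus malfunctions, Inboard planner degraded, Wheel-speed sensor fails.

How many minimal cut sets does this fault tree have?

Perception stack down [AND]: one cut set from each child combined → 1 × 1 × 1 = 1 cut set(s).
Planning chain fails [OR]: union of children's cut sets → 2 cut set(s).
Redundant channel unavailable [AND]: one cut set from each child combined → 1 × 1 = 1 cut set(s).
Fallback branch lost [AND]: one cut set from each child combined → 1 × 1 = 1 cut set(s).
Autonomous vehicle fails to stop [OR]: union of children's cut sets → 3 cut set(s).
Minimal cut sets: {B perception node is down, Front camera offline, Right brake controller failed}; {Fallback module fails}; {Inboard CAN bus malfunctions, Inboard planner degraded, Wheel-speed sensor fails}.

3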